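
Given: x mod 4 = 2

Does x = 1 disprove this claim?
Substitute x = 1 into the relation:
x = 1: LHS = 1 mod 4 = 1; 1 = 2 — FAILS

Since the claim fails at x = 1, this value is a counterexample.

Answer: Yes, x = 1 is a counterexample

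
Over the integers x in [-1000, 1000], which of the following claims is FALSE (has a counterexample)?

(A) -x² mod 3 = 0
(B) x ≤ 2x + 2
(A) x = 1: LHS = (-1²) mod 3 = (-1) mod 3 = 2; 2 = 0 — FAILS
(B) x = -3: RHS = 2·(-3) + 2 = -4; -3 ≤ -4 — FAILS

Answer: Both A and B are false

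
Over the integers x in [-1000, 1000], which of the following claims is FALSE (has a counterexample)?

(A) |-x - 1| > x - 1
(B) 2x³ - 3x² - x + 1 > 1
(A) Over all integers in [-1000, 1000], LHS − RHS is smallest at x = 0, where it equals 2:
x = 0: LHS = |-0 - 1| = |-1| = 1, RHS = 0 - 1 = -1; 1 > -1 — holds
At the ends of the range:
x = -1000: LHS = |-(-1000) - 1| = |999| = 999, RHS = (-1000) - 1 = -1001; 999 > -1001 — holds
x = 1000: LHS = |-1000 - 1| = |-1001| = 1001, RHS = 1000 - 1 = 999; 1001 > 999 — holds
Hence LHS − RHS is never zero or negative, i.e. LHS > RHS throughout, so the relation holds for every integer in [-1000, 1000].

(B) x = 0: LHS = 2·0³ - 3·0² - 0 + 1 = 1; 1 > 1 — FAILS

Only (B) has a counterexample.

Answer: B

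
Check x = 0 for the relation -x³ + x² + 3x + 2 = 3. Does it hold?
x = 0: LHS = -0³ + 0² + 3·0 + 2 = 2; 2 = 3 — FAILS

The relation fails at x = 0, so x = 0 is a counterexample.

Answer: No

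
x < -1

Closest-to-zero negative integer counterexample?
Testing negative integers from -1 downward:
x = -1: -1 < -1 — FAILS  ← closest negative counterexample to 0

Answer: x = -1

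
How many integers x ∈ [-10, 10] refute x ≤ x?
Over all integers in [-10, 10], LHS − RHS is largest at x = 0, where it equals 0:
x = 0: 0 ≤ 0 — holds
At the ends of the range:
x = -10: -10 ≤ -10 — holds
x = 10: 10 ≤ 10 — holds
Hence LHS − RHS is never positive, i.e. LHS ≤ RHS throughout, so the relation holds for every integer in [-10, 10].

No counterexample appears in that range.

Answer: 0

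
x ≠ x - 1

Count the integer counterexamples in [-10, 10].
Over all integers in [-10, 10], LHS − RHS is always positive; it is smallest at x = 0, where it equals 1:
x = 0: RHS = 0 - 1 = -1; 0 ≠ -1 — holds
At the ends of the range:
x = -10: RHS = (-10) - 1 = -11; -10 ≠ -11 — holds
x = 10: RHS = 10 - 1 = 9; 10 ≠ 9 — holds
Hence LHS − RHS is never 0, i.e. the two sides are never equal, so the relation holds for every integer in [-10, 10].

No counterexample appears in that range.

Answer: 0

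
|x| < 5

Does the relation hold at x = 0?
x = 0: LHS = |0| = 0; 0 < 5 — holds

The relation is satisfied at x = 0.

Answer: Yes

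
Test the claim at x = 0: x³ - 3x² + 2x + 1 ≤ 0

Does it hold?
x = 0: LHS = 0³ - 3·0² + 2·0 + 1 = 1; 1 ≤ 0 — FAILS

The relation fails at x = 0, so x = 0 is a counterexample.

Answer: No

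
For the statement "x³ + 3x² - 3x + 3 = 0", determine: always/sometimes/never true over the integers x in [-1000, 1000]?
Track d = LHS − RHS over the integers in [-1000, 1000]. Equality would need d = 0, but d changes sign only between consecutive integers, jumping over 0:
x = -4: LHS = (-4)³ + 3·(-4)² - 3·(-4) + 3 = -1; -1 = 0 — FAILS  (d = -1)
x = -3: LHS = (-3)³ + 3·(-3)² - 3·(-3) + 3 = 12; 12 = 0 — FAILS  (d = 12)
Away from these crossings d keeps a constant sign, and checking every integer in [-1000, 1000] confirms d ≠ 0 throughout. Hence the two sides are never equal, so the claimed relation (=) fails for every integer in [-1000, 1000].

No integer in the range satisfies it.

Answer: Never true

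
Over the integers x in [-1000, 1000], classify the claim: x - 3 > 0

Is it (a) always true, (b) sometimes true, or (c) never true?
Holds at x = 4: LHS = 4 - 3 = 1; 1 > 0 — holds
Fails at x = 0: LHS = 0 - 3 = -3; -3 > 0 — FAILS
It is satisfied by some integers in the range but not all.

Answer: Sometimes true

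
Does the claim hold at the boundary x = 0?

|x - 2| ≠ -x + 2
x = 0: LHS = |0 - 2| = |-2| = 2, RHS = -0 + 2 = 2; 2 ≠ 2 — FAILS

The relation fails at x = 0, so x = 0 is a counterexample.

Answer: No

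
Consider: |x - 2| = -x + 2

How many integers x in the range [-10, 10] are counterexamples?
Counterexamples in [-10, 10]: {3, 4, 5, 6, 7, 8, 9, 10}.

Counting them gives 8 values.

Answer: 8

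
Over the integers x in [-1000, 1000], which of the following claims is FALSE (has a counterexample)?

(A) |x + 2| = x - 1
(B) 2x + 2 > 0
(A) x = 0: LHS = |0 + 2| = |2| = 2, RHS = 0 - 1 = -1; 2 = -1 — FAILS
(B) x = -1: LHS = 2·(-1) + 2 = 0; 0 > 0 — FAILS

Answer: Both A and B are false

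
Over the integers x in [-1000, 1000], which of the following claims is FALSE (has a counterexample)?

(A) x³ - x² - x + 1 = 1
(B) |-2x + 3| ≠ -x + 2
(A) x = 1: LHS = 1³ - 1² - 1 + 1 = 0; 0 = 1 — FAILS
(B) x = 1: LHS = |-2·1 + 3| = |1| = 1, RHS = -1 + 2 = 1; 1 ≠ 1 — FAILS

Answer: Both A and B are false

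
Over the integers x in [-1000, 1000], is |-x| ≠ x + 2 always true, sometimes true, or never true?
Holds at x = 0: LHS = |-0| = |0| = 0, RHS = 0 + 2 = 2; 0 ≠ 2 — holds
Fails at x = -1: LHS = |-(-1)| = |1| = 1, RHS = (-1) + 2 = 1; 1 ≠ 1 — FAILS
It is satisfied by some integers in the range but not all.

Answer: Sometimes true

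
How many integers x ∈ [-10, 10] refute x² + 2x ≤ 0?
Counterexamples in [-10, 10]: {-10, -9, -8, -7, -6, -5, -4, -3, 1, 2, 3, 4, 5, 6, 7, 8, 9, 10}.

Counting them gives 18 values.

Answer: 18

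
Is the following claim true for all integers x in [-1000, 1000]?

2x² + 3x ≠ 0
The claim fails at x = 0:
x = 0: LHS = 2·0² + 3·0 = 0; 0 ≠ 0 — FAILS

Because a single integer refutes it, the statement is false.

Answer: False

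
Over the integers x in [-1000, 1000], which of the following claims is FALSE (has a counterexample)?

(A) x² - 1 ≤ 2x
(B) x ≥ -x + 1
(A) x = -1: LHS = (-1)² - 1 = 0, RHS = 2·(-1) = -2; 0 ≤ -2 — FAILS
(B) x = 0: RHS = -0 + 1 = 1; 0 ≥ 1 — FAILS

Answer: Both A and B are false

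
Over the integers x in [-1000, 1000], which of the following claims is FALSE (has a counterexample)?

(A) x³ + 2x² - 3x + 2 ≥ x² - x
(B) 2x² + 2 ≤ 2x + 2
(A) x = -3: LHS = (-3)³ + 2·(-3)² - 3·(-3) + 2 = 2, RHS = (-3)² - (-3) = 12; 2 ≥ 12 — FAILS
(B) x = -1: LHS = 2·(-1)² + 2 = 4, RHS = 2·(-1) + 2 = 0; 4 ≤ 0 — FAILS

Answer: Both A and B are false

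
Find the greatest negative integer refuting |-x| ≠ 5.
Testing negative integers from -1 downward:
x = -1: LHS = |-(-1)| = |1| = 1; 1 ≠ 5 — holds
x = -2: LHS = |-(-2)| = |2| = 2; 2 ≠ 5 — holds
x = -3: LHS = |-(-3)| = |3| = 3; 3 ≠ 5 — holds
x = -4: LHS = |-(-4)| = |4| = 4; 4 ≠ 5 — holds
x = -5: LHS = |-(-5)| = |5| = 5; 5 ≠ 5 — FAILS  ← closest negative counterexample to 0

Answer: x = -5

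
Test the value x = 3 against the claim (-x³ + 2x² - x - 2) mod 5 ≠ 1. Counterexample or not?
Substitute x = 3 into the relation:
x = 3: LHS = (-3³ + 2·3² - 3 - 2) mod 5 = (-14) mod 5 = 1; 1 ≠ 1 — FAILS

Since the claim fails at x = 3, this value is a counterexample.

Answer: Yes, x = 3 is a counterexample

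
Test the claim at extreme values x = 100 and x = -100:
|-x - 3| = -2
x = 100: LHS = |-100 - 3| = |-103| = 103; 103 = -2 — FAILS
x = -100: LHS = |-(-100) - 3| = |97| = 97; 97 = -2 — FAILS

Answer: No, fails for both x = 100 and x = -100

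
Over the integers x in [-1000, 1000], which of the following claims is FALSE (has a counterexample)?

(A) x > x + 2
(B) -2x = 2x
(A) x = 0: RHS = 0 + 2 = 2; 0 > 2 — FAILS
(B) x = 1: LHS = -2·1 = -2, RHS = 2·1 = 2; -2 = 2 — FAILS

Answer: Both A and B are false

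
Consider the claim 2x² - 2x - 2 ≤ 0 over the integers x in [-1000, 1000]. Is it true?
The claim fails at x = -1:
x = -1: LHS = 2·(-1)² - 2·(-1) - 2 = 2; 2 ≤ 0 — FAILS

Because a single integer refutes it, the statement is false.

Answer: False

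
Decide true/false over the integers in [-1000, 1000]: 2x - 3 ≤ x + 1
The claim fails at x = 5:
x = 5: LHS = 2·5 - 3 = 7, RHS = 5 + 1 = 6; 7 ≤ 6 — FAILS

Because a single integer refutes it, the statement is false.

Answer: False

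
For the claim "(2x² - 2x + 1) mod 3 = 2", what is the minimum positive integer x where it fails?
Testing positive integers:
x = 1: LHS = (2·1² - 2·1 + 1) mod 3 = 1 mod 3 = 1; 1 = 2 — FAILS  ← smallest positive counterexample

Answer: x = 1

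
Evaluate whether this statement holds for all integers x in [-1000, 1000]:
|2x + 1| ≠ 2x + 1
The claim fails at x = 0:
x = 0: LHS = |2·0 + 1| = |1| = 1, RHS = 2·0 + 1 = 1; 1 ≠ 1 — FAILS

Because a single integer refutes it, the statement is false.

Answer: False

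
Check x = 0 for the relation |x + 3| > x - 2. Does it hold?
x = 0: LHS = |0 + 3| = |3| = 3, RHS = 0 - 2 = -2; 3 > -2 — holds

The relation is satisfied at x = 0.

Answer: Yes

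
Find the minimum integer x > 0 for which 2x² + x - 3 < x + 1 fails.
Testing positive integers:
x = 1: LHS = 2·1² + 1 - 3 = 0, RHS = 1 + 1 = 2; 0 < 2 — holds
x = 2: LHS = 2·2² + 2 - 3 = 7, RHS = 2 + 1 = 3; 7 < 3 — FAILS  ← smallest positive counterexample

Answer: x = 2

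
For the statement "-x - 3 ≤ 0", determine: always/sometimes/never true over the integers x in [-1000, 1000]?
Holds at x = 0: LHS = -0 - 3 = -3; -3 ≤ 0 — holds
Fails at x = -4: LHS = -(-4) - 3 = 1; 1 ≤ 0 — FAILS
It is satisfied by some integers in the range but not all.

Answer: Sometimes true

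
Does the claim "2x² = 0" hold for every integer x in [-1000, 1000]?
The claim fails at x = 1:
x = 1: LHS = 2·1² = 2; 2 = 0 — FAILS

Because a single integer refutes it, the statement is false.

Answer: False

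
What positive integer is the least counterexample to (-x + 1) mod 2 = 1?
Testing positive integers:
x = 1: LHS = (-1 + 1) mod 2 = 0 mod 2 = 0; 0 = 1 — FAILS  ← smallest positive counterexample

Answer: x = 1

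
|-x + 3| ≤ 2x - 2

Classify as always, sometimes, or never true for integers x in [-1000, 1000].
Holds at x = 2: LHS = |-2 + 3| = |1| = 1, RHS = 2·2 - 2 = 2; 1 ≤ 2 — holds
Fails at x = 0: LHS = |-0 + 3| = |3| = 3, RHS = 2·0 - 2 = -2; 3 ≤ -2 — FAILS
It is satisfied by some integers in the range but not all.

Answer: Sometimes true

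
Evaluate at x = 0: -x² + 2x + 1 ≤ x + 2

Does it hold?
x = 0: LHS = -0² + 2·0 + 1 = 1, RHS = 0 + 2 = 2; 1 ≤ 2 — holds

The relation is satisfied at x = 0.

Answer: Yes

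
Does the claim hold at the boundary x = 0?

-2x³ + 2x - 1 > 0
x = 0: LHS = -2·0³ + 2·0 - 1 = -1; -1 > 0 — FAILS

The relation fails at x = 0, so x = 0 is a counterexample.

Answer: No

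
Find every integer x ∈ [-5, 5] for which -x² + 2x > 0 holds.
Holds for: {1}
Fails for: {-5, -4, -3, -2, -1, 0, 2, 3, 4, 5}

Answer: {1}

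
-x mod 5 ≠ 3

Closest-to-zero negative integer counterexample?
Testing negative integers from -1 downward:
x = -1: LHS = (-(-1)) mod 5 = 1 mod 5 = 1; 1 ≠ 3 — holds
x = -2: LHS = (-(-2)) mod 5 = 2 mod 5 = 2; 2 ≠ 3 — holds
x = -3: LHS = (-(-3)) mod 5 = 3 mod 5 = 3; 3 ≠ 3 — FAILS  ← closest negative counterexample to 0

Answer: x = -3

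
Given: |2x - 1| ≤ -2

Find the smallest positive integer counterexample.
Testing positive integers:
x = 1: LHS = |2·1 - 1| = |1| = 1; 1 ≤ -2 — FAILS  ← smallest positive counterexample

Answer: x = 1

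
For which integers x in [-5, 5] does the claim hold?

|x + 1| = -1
An absolute value is never negative, so the left side is ≥ 0 for every x, while the right side is -1. Tightest case in [-5, 5] is x = -1:
x = -1: LHS = |(-1) + 1| = |0| = 0; 0 = -1 — FAILS
Hence LHS − RHS is never 0, i.e. the two sides are never equal, so the claimed relation (=) fails for every integer in [-5, 5].

Answer: None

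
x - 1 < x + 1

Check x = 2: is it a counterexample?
Substitute x = 2 into the relation:
x = 2: LHS = 2 - 1 = 1, RHS = 2 + 1 = 3; 1 < 3 — holds

The relation holds at x = 2, so it is not a counterexample.

Answer: No, x = 2 is not a counterexample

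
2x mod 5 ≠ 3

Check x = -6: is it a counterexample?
Substitute x = -6 into the relation:
x = -6: LHS = (2·(-6)) mod 5 = (-12) mod 5 = 3; 3 ≠ 3 — FAILS

Since the claim fails at x = -6, this value is a counterexample.

Answer: Yes, x = -6 is a counterexample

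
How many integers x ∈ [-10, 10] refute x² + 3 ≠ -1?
Over all integers in [-10, 10], LHS − RHS is always positive; it is smallest at x = 0, where it equals 4:
x = 0: LHS = 0² + 3 = 3; 3 ≠ -1 — holds
At the ends of the range:
x = -10: LHS = (-10)² + 3 = 103; 103 ≠ -1 — holds
x = 10: LHS = 10² + 3 = 103; 103 ≠ -1 — holds
Hence LHS − RHS is never 0, i.e. the two sides are never equal, so the relation holds for every integer in [-10, 10].

No counterexample appears in that range.

Answer: 0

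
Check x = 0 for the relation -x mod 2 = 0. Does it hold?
x = 0: LHS = (-0) mod 2 = 0 mod 2 = 0; 0 = 0 — holds

The relation is satisfied at x = 0.

Answer: Yes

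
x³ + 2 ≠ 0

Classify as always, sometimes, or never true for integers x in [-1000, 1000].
Track d = LHS − RHS over the integers in [-1000, 1000]. Equality would need d = 0, but d changes sign only between consecutive integers, jumping over 0:
x = -2: LHS = (-2)³ + 2 = -6; -6 ≠ 0 — holds  (d = -6)
x = -1: LHS = (-1)³ + 2 = 1; 1 ≠ 0 — holds  (d = 1)
Away from these crossings d keeps a constant sign, and checking every integer in [-1000, 1000] confirms d ≠ 0 throughout. Hence the two sides are never equal, so the relation holds for every integer in [-1000, 1000].

No counterexample exists.

Answer: Always true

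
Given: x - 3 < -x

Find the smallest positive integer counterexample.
Testing positive integers:
x = 1: LHS = 1 - 3 = -2; -2 < -1 — holds
x = 2: LHS = 2 - 3 = -1; -1 < -2 — FAILS  ← smallest positive counterexample

Answer: x = 2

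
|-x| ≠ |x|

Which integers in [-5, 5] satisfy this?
LHS − RHS = 0 at every integer in [-5, 5]; the two sides always agree. For instance:
x = -5: LHS = |-(-5)| = |5| = 5, RHS = |-5| = 5; 5 ≠ 5 — FAILS
x = 0: LHS = |-0| = |0| = 0, RHS = |0| = 0; 0 ≠ 0 — FAILS
x = 5: LHS = |-5| = 5, RHS = |5| = 5; 5 ≠ 5 — FAILS
The sides are never unequal, so the claimed relation (≠) fails for every integer in [-5, 5].

Answer: None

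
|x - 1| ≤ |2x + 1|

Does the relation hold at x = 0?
x = 0: LHS = |0 - 1| = |-1| = 1, RHS = |2·0 + 1| = |1| = 1; 1 ≤ 1 — holds

The relation is satisfied at x = 0.

Answer: Yes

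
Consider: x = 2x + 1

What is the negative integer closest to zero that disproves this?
Testing negative integers from -1 downward:
x = -1: RHS = 2·(-1) + 1 = -1; -1 = -1 — holds
x = -2: RHS = 2·(-2) + 1 = -3; -2 = -3 — FAILS  ← closest negative counterexample to 0

Answer: x = -2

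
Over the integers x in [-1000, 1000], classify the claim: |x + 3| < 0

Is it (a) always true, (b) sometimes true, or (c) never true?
An absolute value is never negative, so the left side is ≥ 0 for every x, while the right side is 0. Tightest case in [-1000, 1000] is x = -3:
x = -3: LHS = |(-3) + 3| = |0| = 0; 0 < 0 — FAILS
Hence LHS − RHS is never negative, i.e. LHS ≥ RHS throughout, so the claimed relation (<) fails for every integer in [-1000, 1000].

No integer in the range satisfies it.

Answer: Never true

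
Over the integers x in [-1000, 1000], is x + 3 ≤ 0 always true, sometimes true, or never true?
Holds at x = -3: LHS = (-3) + 3 = 0; 0 ≤ 0 — holds
Fails at x = 0: LHS = 0 + 3 = 3; 3 ≤ 0 — FAILS
It is satisfied by some integers in the range but not all.

Answer: Sometimes true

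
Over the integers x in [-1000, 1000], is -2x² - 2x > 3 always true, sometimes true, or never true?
Over all integers in [-1000, 1000], LHS − RHS is largest at x = 0, where it equals -3:
x = 0: LHS = -2·0² - 2·0 = 0; 0 > 3 — FAILS
At the ends of the range:
x = -1000: LHS = -2·(-1000)² - 2·(-1000) = -1998000; -1998000 > 3 — FAILS
x = 1000: LHS = -2·1000² - 2·1000 = -2002000; -2002000 > 3 — FAILS
Hence LHS − RHS is never positive, i.e. LHS ≤ RHS throughout, so the claimed relation (>) fails for every integer in [-1000, 1000].

No integer in the range satisfies it.

Answer: Never true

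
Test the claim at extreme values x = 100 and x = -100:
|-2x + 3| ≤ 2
x = 100: LHS = |-2·100 + 3| = |-197| = 197; 197 ≤ 2 — FAILS
x = -100: LHS = |-2·(-100) + 3| = |203| = 203; 203 ≤ 2 — FAILS

Answer: No, fails for both x = 100 and x = -100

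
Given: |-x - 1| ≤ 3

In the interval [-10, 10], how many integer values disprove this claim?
Counterexamples in [-10, 10]: {-10, -9, -8, -7, -6, -5, 3, 4, 5, 6, 7, 8, 9, 10}.

Counting them gives 14 values.

Answer: 14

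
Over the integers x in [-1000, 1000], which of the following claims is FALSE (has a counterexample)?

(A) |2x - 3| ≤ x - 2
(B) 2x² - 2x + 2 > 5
(A) x = 0: LHS = |2·0 - 3| = |-3| = 3, RHS = 0 - 2 = -2; 3 ≤ -2 — FAILS
(B) x = 0: LHS = 2·0² - 2·0 + 2 = 2; 2 > 5 — FAILS

Answer: Both A and B are false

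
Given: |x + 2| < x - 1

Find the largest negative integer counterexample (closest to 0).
Testing negative integers from -1 downward:
x = -1: LHS = |(-1) + 2| = |1| = 1, RHS = (-1) - 1 = -2; 1 < -2 — FAILS  ← closest negative counterexample to 0

Answer: x = -1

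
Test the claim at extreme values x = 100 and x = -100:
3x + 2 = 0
x = 100: LHS = 3·100 + 2 = 302; 302 = 0 — FAILS
x = -100: LHS = 3·(-100) + 2 = -298; -298 = 0 — FAILS

Answer: No, fails for both x = 100 and x = -100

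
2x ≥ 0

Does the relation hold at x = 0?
x = 0: LHS = 2·0 = 0; 0 ≥ 0 — holds

The relation is satisfied at x = 0.

Answer: Yes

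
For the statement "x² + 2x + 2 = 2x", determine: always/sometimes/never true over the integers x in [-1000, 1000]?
Over all integers in [-1000, 1000], LHS − RHS is always positive; it is smallest at x = 0, where it equals 2:
x = 0: LHS = 0² + 2·0 + 2 = 2, RHS = 2·0 = 0; 2 = 0 — FAILS
At the ends of the range:
x = -1000: LHS = (-1000)² + 2·(-1000) + 2 = 998002, RHS = 2·(-1000) = -2000; 998002 = -2000 — FAILS
x = 1000: LHS = 1000² + 2·1000 + 2 = 1002002, RHS = 2·1000 = 2000; 1002002 = 2000 — FAILS
Hence LHS − RHS is never 0, i.e. the two sides are never equal, so the claimed relation (=) fails for every integer in [-1000, 1000].

No integer in the range satisfies it.

Answer: Never true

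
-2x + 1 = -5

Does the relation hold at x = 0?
x = 0: LHS = -2·0 + 1 = 1; 1 = -5 — FAILS

The relation fails at x = 0, so x = 0 is a counterexample.

Answer: No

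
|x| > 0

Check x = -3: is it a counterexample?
Substitute x = -3 into the relation:
x = -3: LHS = |-3| = 3; 3 > 0 — holds

The claim holds here, so x = -3 is not a counterexample. (A counterexample exists elsewhere, e.g. x = 0.)

Answer: No, x = -3 is not a counterexample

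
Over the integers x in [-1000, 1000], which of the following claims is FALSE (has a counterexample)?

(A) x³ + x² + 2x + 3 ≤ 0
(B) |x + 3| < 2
(A) x = 0: LHS = 0³ + 0² + 2·0 + 3 = 3; 3 ≤ 0 — FAILS
(B) x = 0: LHS = |0 + 3| = |3| = 3; 3 < 2 — FAILS

Answer: Both A and B are false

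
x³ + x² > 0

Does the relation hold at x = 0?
x = 0: LHS = 0³ + 0² = 0; 0 > 0 — FAILS

The relation fails at x = 0, so x = 0 is a counterexample.

Answer: No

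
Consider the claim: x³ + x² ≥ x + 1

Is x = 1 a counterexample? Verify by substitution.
Substitute x = 1 into the relation:
x = 1: LHS = 1³ + 1² = 2, RHS = 1 + 1 = 2; 2 ≥ 2 — holds

The claim holds here, so x = 1 is not a counterexample. (A counterexample exists elsewhere, e.g. x = 0.)

Answer: No, x = 1 is not a counterexample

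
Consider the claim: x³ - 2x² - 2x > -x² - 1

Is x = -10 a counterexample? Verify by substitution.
Substitute x = -10 into the relation:
x = -10: LHS = (-10)³ - 2·(-10)² - 2·(-10) = -1180, RHS = -(-10)² - 1 = -101; -1180 > -101 — FAILS

Since the claim fails at x = -10, this value is a counterexample.

Answer: Yes, x = -10 is a counterexample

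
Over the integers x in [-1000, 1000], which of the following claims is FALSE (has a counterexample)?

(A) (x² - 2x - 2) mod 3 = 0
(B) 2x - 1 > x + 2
(A) x = 0: LHS = (0² - 2·0 - 2) mod 3 = (-2) mod 3 = 1; 1 = 0 — FAILS
(B) x = 0: LHS = 2·0 - 1 = -1, RHS = 0 + 2 = 2; -1 > 2 — FAILS

Answer: Both A and B are false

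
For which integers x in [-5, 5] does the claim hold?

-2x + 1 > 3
Holds for: {-5, -4, -3, -2}
Fails for: {-1, 0, 1, 2, 3, 4, 5}

Answer: {-5, -4, -3, -2}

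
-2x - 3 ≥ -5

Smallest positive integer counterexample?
Testing positive integers:
x = 1: LHS = -2·1 - 3 = -5; -5 ≥ -5 — holds
x = 2: LHS = -2·2 - 3 = -7; -7 ≥ -5 — FAILS  ← smallest positive counterexample

Answer: x = 2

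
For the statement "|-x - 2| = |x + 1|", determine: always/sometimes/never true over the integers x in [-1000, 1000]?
Track d = LHS − RHS over the integers in [-1000, 1000]. Equality would need d = 0, but d changes sign only between consecutive integers, jumping over 0:
x = -2: LHS = |-(-2) - 2| = |0| = 0, RHS = |(-2) + 1| = |-1| = 1; 0 = 1 — FAILS  (d = -1)
x = -1: LHS = |-(-1) - 2| = |-1| = 1, RHS = |(-1) + 1| = |0| = 0; 1 = 0 — FAILS  (d = 1)
Away from these crossings d keeps a constant sign, and checking every integer in [-1000, 1000] confirms d ≠ 0 throughout. Hence the two sides are never equal, so the claimed relation (=) fails for every integer in [-1000, 1000].

No integer in the range satisfies it.

Answer: Never true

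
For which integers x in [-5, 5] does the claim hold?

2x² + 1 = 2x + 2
Track d = LHS − RHS over the integers in [-5, 5]. Equality would need d = 0, but d changes sign only between consecutive integers, jumping over 0:
x = -1: LHS = 2·(-1)² + 1 = 3, RHS = 2·(-1) + 2 = 0; 3 = 0 — FAILS  (d = 3)
x = 0: LHS = 2·0² + 1 = 1, RHS = 2·0 + 2 = 2; 1 = 2 — FAILS  (d = -1)
x = 1: LHS = 2·1² + 1 = 3, RHS = 2·1 + 2 = 4; 3 = 4 — FAILS  (d = -1)
x = 2: LHS = 2·2² + 1 = 9, RHS = 2·2 + 2 = 6; 9 = 6 — FAILS  (d = 3)
Away from these crossings d keeps a constant sign, and checking every integer in [-5, 5] confirms d ≠ 0 throughout. Hence the two sides are never equal, so the claimed relation (=) fails for every integer in [-5, 5].

Answer: None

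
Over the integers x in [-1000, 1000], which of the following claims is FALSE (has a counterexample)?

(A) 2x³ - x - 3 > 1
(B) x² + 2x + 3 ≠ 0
(A) x = 0: LHS = 2·0³ - 0 - 3 = -3; -3 > 1 — FAILS

(B) Over all integers in [-1000, 1000], LHS − RHS is always positive; it is smallest at x = -1, where it equals 2:
x = -1: LHS = (-1)² + 2·(-1) + 3 = 2; 2 ≠ 0 — holds
At the ends of the range:
x = -1000: LHS = (-1000)² + 2·(-1000) + 3 = 998003; 998003 ≠ 0 — holds
x = 1000: LHS = 1000² + 2·1000 + 3 = 1002003; 1002003 ≠ 0 — holds
Hence LHS − RHS is never 0, i.e. the two sides are never equal, so the relation holds for every integer in [-1000, 1000].

Only (A) has a counterexample.

Answer: A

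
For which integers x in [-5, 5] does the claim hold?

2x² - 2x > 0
Holds for: {-5, -4, -3, -2, -1, 2, 3, 4, 5}
Fails for: {0, 1}

Answer: {-5, -4, -3, -2, -1, 2, 3, 4, 5}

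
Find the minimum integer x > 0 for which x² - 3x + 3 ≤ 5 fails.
Testing positive integers:
x = 1: LHS = 1² - 3·1 + 3 = 1; 1 ≤ 5 — holds
x = 2: LHS = 2² - 3·2 + 3 = 1; 1 ≤ 5 — holds
x = 3: LHS = 3² - 3·3 + 3 = 3; 3 ≤ 5 — holds
x = 4: LHS = 4² - 3·4 + 3 = 7; 7 ≤ 5 — FAILS  ← smallest positive counterexample

Answer: x = 4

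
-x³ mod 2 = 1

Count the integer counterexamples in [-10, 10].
Counterexamples in [-10, 10]: {-10, -8, -6, -4, -2, 0, 2, 4, 6, 8, 10}.

Counting them gives 11 values.

Answer: 11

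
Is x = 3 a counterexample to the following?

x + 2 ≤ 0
Substitute x = 3 into the relation:
x = 3: LHS = 3 + 2 = 5; 5 ≤ 0 — FAILS

Since the claim fails at x = 3, this value is a counterexample.

Answer: Yes, x = 3 is a counterexample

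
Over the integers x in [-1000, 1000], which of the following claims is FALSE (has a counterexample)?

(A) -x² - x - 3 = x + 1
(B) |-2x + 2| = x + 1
(A) x = 0: LHS = -0² - 0 - 3 = -3, RHS = 0 + 1 = 1; -3 = 1 — FAILS
(B) x = 0: LHS = |-2·0 + 2| = |2| = 2, RHS = 0 + 1 = 1; 2 = 1 — FAILS

Answer: Both A and B are false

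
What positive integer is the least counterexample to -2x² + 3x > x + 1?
Testing positive integers:
x = 1: LHS = -2·1² + 3·1 = 1, RHS = 1 + 1 = 2; 1 > 2 — FAILS  ← smallest positive counterexample

Answer: x = 1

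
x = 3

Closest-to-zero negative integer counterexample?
Testing negative integers from -1 downward:
x = -1: -1 = 3 — FAILS  ← closest negative counterexample to 0

Answer: x = -1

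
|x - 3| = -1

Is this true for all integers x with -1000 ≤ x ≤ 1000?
The claim fails at x = 0:
x = 0: LHS = |0 - 3| = |-3| = 3; 3 = -1 — FAILS

Because a single integer refutes it, the statement is false.

Answer: False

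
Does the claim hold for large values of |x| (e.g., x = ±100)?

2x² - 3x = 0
x = 100: LHS = 2·100² - 3·100 = 19700; 19700 = 0 — FAILS
x = -100: LHS = 2·(-100)² - 3·(-100) = 20300; 20300 = 0 — FAILS

Answer: No, fails for both x = 100 and x = -100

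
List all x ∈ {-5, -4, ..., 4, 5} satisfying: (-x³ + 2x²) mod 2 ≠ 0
Holds for: {-5, -3, -1, 1, 3, 5}
Fails for: {-4, -2, 0, 2, 4}

Answer: {-5, -3, -1, 1, 3, 5}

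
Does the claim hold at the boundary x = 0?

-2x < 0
x = 0: LHS = -2·0 = 0; 0 < 0 — FAILS

The relation fails at x = 0, so x = 0 is a counterexample.

Answer: No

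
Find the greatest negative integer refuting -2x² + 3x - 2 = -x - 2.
Testing negative integers from -1 downward:
x = -1: LHS = -2·(-1)² + 3·(-1) - 2 = -7, RHS = -(-1) - 2 = -1; -7 = -1 — FAILS  ← closest negative counterexample to 0

Answer: x = -1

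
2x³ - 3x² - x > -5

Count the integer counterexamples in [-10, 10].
Counterexamples in [-10, 10]: {-10, -9, -8, -7, -6, -5, -4, -3, -2}.

Counting them gives 9 values.

Answer: 9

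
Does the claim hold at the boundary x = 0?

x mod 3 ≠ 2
x = 0: LHS = 0 mod 3 = 0; 0 ≠ 2 — holds

The relation is satisfied at x = 0.

Answer: Yes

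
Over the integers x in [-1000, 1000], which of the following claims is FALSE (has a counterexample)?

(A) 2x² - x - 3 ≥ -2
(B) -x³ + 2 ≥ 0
(A) x = 0: LHS = 2·0² - 0 - 3 = -3; -3 ≥ -2 — FAILS
(B) x = 2: LHS = -2³ + 2 = -6; -6 ≥ 0 — FAILS

Answer: Both A and B are false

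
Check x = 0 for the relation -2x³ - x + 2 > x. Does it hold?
x = 0: LHS = -2·0³ - 0 + 2 = 2; 2 > 0 — holds

The relation is satisfied at x = 0.

Answer: Yes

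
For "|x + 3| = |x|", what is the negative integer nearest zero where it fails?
Testing negative integers from -1 downward:
x = -1: LHS = |(-1) + 3| = |2| = 2, RHS = |-1| = 1; 2 = 1 — FAILS  ← closest negative counterexample to 0

Answer: x = -1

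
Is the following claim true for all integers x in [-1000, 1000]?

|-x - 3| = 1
The claim fails at x = 0:
x = 0: LHS = |-0 - 3| = |-3| = 3; 3 = 1 — FAILS

Because a single integer refutes it, the statement is false.

Answer: False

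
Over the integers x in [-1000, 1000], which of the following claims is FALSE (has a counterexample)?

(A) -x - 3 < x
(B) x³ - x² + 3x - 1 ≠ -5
(A) x = -2: LHS = -(-2) - 3 = -1; -1 < -2 — FAILS

(B) Track d = LHS − RHS over the integers in [-1000, 1000]. Equality would need d = 0, but d changes sign only between consecutive integers, jumping over 0:
x = -1: LHS = (-1)³ - (-1)² + 3·(-1) - 1 = -6; -6 ≠ -5 — holds  (d = -1)
x = 0: LHS = 0³ - 0² + 3·0 - 1 = -1; -1 ≠ -5 — holds  (d = 4)
Away from these crossings d keeps a constant sign, and checking every integer in [-1000, 1000] confirms d ≠ 0 throughout. Hence the two sides are never equal, so the relation holds for every integer in [-1000, 1000].

Only (A) has a counterexample.

Answer: A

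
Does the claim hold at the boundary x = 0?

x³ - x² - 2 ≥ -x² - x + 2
x = 0: LHS = 0³ - 0² - 2 = -2, RHS = -0² - 0 + 2 = 2; -2 ≥ 2 — FAILS

The relation fails at x = 0, so x = 0 is a counterexample.

Answer: No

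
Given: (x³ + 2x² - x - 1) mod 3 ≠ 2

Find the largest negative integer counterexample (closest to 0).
Testing negative integers from -1 downward:
x = -1: LHS = ((-1)³ + 2·(-1)² - (-1) - 1) mod 3 = 1 mod 3 = 1; 1 ≠ 2 — holds
x = -2: LHS = ((-2)³ + 2·(-2)² - (-2) - 1) mod 3 = 1 mod 3 = 1; 1 ≠ 2 — holds
x = -3: LHS = ((-3)³ + 2·(-3)² - (-3) - 1) mod 3 = (-7) mod 3 = 2; 2 ≠ 2 — FAILS  ← closest negative counterexample to 0

Answer: x = -3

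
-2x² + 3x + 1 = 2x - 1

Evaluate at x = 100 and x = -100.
x = 100: LHS = -2·100² + 3·100 + 1 = -19699, RHS = 2·100 - 1 = 199; -19699 = 199 — FAILS
x = -100: LHS = -2·(-100)² + 3·(-100) + 1 = -20299, RHS = 2·(-100) - 1 = -201; -20299 = -201 — FAILS

Answer: No, fails for both x = 100 and x = -100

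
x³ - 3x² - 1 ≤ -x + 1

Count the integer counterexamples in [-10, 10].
Counterexamples in [-10, 10]: {3, 4, 5, 6, 7, 8, 9, 10}.

Counting them gives 8 values.

Answer: 8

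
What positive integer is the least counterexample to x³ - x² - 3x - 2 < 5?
Testing positive integers:
x = 1: LHS = 1³ - 1² - 3·1 - 2 = -5; -5 < 5 — holds
x = 2: LHS = 2³ - 2² - 3·2 - 2 = -4; -4 < 5 — holds
x = 3: LHS = 3³ - 3² - 3·3 - 2 = 7; 7 < 5 — FAILS  ← smallest positive counterexample

Answer: x = 3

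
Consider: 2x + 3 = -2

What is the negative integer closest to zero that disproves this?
Testing negative integers from -1 downward:
x = -1: LHS = 2·(-1) + 3 = 1; 1 = -2 — FAILS  ← closest negative counterexample to 0

Answer: x = -1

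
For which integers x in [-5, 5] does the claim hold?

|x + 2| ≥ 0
An absolute value is never negative, so the left side is ≥ 0 for every x, while the right side is 0. Tightest case in [-5, 5] is x = -2:
x = -2: LHS = |(-2) + 2| = |0| = 0; 0 ≥ 0 — holds
Hence LHS − RHS is never negative, i.e. LHS ≥ RHS throughout, so the relation holds for every integer in [-5, 5].

Answer: All integers in [-5, 5]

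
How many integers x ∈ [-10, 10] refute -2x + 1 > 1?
Counterexamples in [-10, 10]: {0, 1, 2, 3, 4, 5, 6, 7, 8, 9, 10}.

Counting them gives 11 values.

Answer: 11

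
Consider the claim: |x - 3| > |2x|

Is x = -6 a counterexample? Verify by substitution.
Substitute x = -6 into the relation:
x = -6: LHS = |(-6) - 3| = |-9| = 9, RHS = |2·(-6)| = |-12| = 12; 9 > 12 — FAILS

Since the claim fails at x = -6, this value is a counterexample.

Answer: Yes, x = -6 is a counterexample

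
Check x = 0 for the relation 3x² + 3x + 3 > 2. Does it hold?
x = 0: LHS = 3·0² + 3·0 + 3 = 3; 3 > 2 — holds

The relation is satisfied at x = 0.

Answer: Yes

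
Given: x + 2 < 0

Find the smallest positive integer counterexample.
Testing positive integers:
x = 1: LHS = 1 + 2 = 3; 3 < 0 — FAILS  ← smallest positive counterexample

Answer: x = 1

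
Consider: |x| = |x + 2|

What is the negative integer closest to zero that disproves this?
Testing negative integers from -1 downward:
x = -1: LHS = |-1| = 1, RHS = |(-1) + 2| = |1| = 1; 1 = 1 — holds
x = -2: LHS = |-2| = 2, RHS = |(-2) + 2| = |0| = 0; 2 = 0 — FAILS  ← closest negative counterexample to 0

Answer: x = -2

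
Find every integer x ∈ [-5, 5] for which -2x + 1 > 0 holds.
Holds for: {-5, -4, -3, -2, -1, 0}
Fails for: {1, 2, 3, 4, 5}

Answer: {-5, -4, -3, -2, -1, 0}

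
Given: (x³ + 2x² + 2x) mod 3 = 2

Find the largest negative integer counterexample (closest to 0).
Testing negative integers from -1 downward:
x = -1: LHS = ((-1)³ + 2·(-1)² + 2·(-1)) mod 3 = (-1) mod 3 = 2; 2 = 2 — holds
x = -2: LHS = ((-2)³ + 2·(-2)² + 2·(-2)) mod 3 = (-4) mod 3 = 2; 2 = 2 — holds
x = -3: LHS = ((-3)³ + 2·(-3)² + 2·(-3)) mod 3 = (-15) mod 3 = 0; 0 = 2 — FAILS  ← closest negative counterexample to 0

Answer: x = -3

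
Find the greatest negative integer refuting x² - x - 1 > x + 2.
Testing negative integers from -1 downward:
x = -1: LHS = (-1)² - (-1) - 1 = 1, RHS = (-1) + 2 = 1; 1 > 1 — FAILS  ← closest negative counterexample to 0

Answer: x = -1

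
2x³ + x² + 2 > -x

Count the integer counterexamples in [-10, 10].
Counterexamples in [-10, 10]: {-10, -9, -8, -7, -6, -5, -4, -3, -2, -1}.

Counting them gives 10 values.

Answer: 10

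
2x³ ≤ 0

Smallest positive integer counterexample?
Testing positive integers:
x = 1: LHS = 2·1³ = 2; 2 ≤ 0 — FAILS  ← smallest positive counterexample

Answer: x = 1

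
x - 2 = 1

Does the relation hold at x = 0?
x = 0: LHS = 0 - 2 = -2; -2 = 1 — FAILS

The relation fails at x = 0, so x = 0 is a counterexample.

Answer: No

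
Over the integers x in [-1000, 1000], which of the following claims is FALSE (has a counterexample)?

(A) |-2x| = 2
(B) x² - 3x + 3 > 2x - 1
(A) x = 0: LHS = |-2·0| = |0| = 0; 0 = 2 — FAILS
(B) x = 1: LHS = 1² - 3·1 + 3 = 1, RHS = 2·1 - 1 = 1; 1 > 1 — FAILS

Answer: Both A and B are false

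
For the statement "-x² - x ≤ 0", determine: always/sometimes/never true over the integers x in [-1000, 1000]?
Over all integers in [-1000, 1000], LHS − RHS is largest at x = 0, where it equals 0:
x = 0: LHS = -0² - 0 = 0; 0 ≤ 0 — holds
At the ends of the range:
x = -1000: LHS = -(-1000)² - (-1000) = -999000; -999000 ≤ 0 — holds
x = 1000: LHS = -1000² - 1000 = -1001000; -1001000 ≤ 0 — holds
Hence LHS − RHS is never positive, i.e. LHS ≤ RHS throughout, so the relation holds for every integer in [-1000, 1000].

No counterexample exists.

Answer: Always true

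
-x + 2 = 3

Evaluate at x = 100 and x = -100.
x = 100: LHS = -100 + 2 = -98; -98 = 3 — FAILS
x = -100: LHS = -(-100) + 2 = 102; 102 = 3 — FAILS

Answer: No, fails for both x = 100 and x = -100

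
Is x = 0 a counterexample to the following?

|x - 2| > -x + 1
Substitute x = 0 into the relation:
x = 0: LHS = |0 - 2| = |-2| = 2, RHS = -0 + 1 = 1; 2 > 1 — holds

The relation holds at x = 0, so it is not a counterexample.

Answer: No, x = 0 is not a counterexample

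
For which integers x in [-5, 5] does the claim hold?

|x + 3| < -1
An absolute value is never negative, so the left side is ≥ 0 for every x, while the right side is -1. Tightest case in [-5, 5] is x = -3:
x = -3: LHS = |(-3) + 3| = |0| = 0; 0 < -1 — FAILS
Hence LHS − RHS is never negative, i.e. LHS ≥ RHS throughout, so the claimed relation (<) fails for every integer in [-5, 5].

Answer: None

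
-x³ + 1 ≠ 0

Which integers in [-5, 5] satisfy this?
Holds for: {-5, -4, -3, -2, -1, 0, 2, 3, 4, 5}
Fails for: {1}

Answer: {-5, -4, -3, -2, -1, 0, 2, 3, 4, 5}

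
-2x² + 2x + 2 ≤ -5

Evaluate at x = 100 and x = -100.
x = 100: LHS = -2·100² + 2·100 + 2 = -19798; -19798 ≤ -5 — holds
x = -100: LHS = -2·(-100)² + 2·(-100) + 2 = -20198; -20198 ≤ -5 — holds

Answer: Yes, holds for both x = 100 and x = -100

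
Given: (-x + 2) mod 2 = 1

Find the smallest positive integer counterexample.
Testing positive integers:
x = 1: LHS = (-1 + 2) mod 2 = 1 mod 2 = 1; 1 = 1 — holds
x = 2: LHS = (-2 + 2) mod 2 = 0 mod 2 = 0; 0 = 1 — FAILS  ← smallest positive counterexample

Answer: x = 2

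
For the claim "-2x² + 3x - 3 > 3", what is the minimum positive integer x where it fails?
Testing positive integers:
x = 1: LHS = -2·1² + 3·1 - 3 = -2; -2 > 3 — FAILS  ← smallest positive counterexample

Answer: x = 1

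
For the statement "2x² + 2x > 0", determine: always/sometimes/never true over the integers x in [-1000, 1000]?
Holds at x = 1: LHS = 2·1² + 2·1 = 4; 4 > 0 — holds
Fails at x = 0: LHS = 2·0² + 2·0 = 0; 0 > 0 — FAILS
It is satisfied by some integers in the range but not all.

Answer: Sometimes true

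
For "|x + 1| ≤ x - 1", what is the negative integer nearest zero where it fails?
Testing negative integers from -1 downward:
x = -1: LHS = |(-1) + 1| = |0| = 0, RHS = (-1) - 1 = -2; 0 ≤ -2 — FAILS  ← closest negative counterexample to 0

Answer: x = -1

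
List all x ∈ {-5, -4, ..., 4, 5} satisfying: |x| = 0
Holds for: {0}
Fails for: {-5, -4, -3, -2, -1, 1, 2, 3, 4, 5}

Answer: {0}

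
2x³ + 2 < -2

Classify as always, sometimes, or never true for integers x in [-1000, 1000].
Holds at x = -2: LHS = 2·(-2)³ + 2 = -14; -14 < -2 — holds
Fails at x = 0: LHS = 2·0³ + 2 = 2; 2 < -2 — FAILS
It is satisfied by some integers in the range but not all.

Answer: Sometimes true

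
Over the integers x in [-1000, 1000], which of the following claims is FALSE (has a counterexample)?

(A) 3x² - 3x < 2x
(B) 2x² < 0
(A) x = 0: LHS = 3·0² - 3·0 = 0, RHS = 2·0 = 0; 0 < 0 — FAILS
(B) x = 0: LHS = 2·0² = 0; 0 < 0 — FAILS

Answer: Both A and B are false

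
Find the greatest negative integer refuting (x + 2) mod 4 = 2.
Testing negative integers from -1 downward:
x = -1: LHS = ((-1) + 2) mod 4 = 1 mod 4 = 1; 1 = 2 — FAILS  ← closest negative counterexample to 0

Answer: x = -1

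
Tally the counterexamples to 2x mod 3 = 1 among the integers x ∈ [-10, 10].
Counterexamples in [-10, 10]: {-9, -8, -6, -5, -3, -2, 0, 1, 3, 4, 6, 7, 9, 10}.

Counting them gives 14 values.

Answer: 14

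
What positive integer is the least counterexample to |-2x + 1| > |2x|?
Testing positive integers:
x = 1: LHS = |-2·1 + 1| = |-1| = 1, RHS = |2·1| = |2| = 2; 1 > 2 — FAILS  ← smallest positive counterexample

Answer: x = 1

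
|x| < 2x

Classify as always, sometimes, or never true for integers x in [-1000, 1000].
Holds at x = 1: LHS = |1| = 1, RHS = 2·1 = 2; 1 < 2 — holds
Fails at x = 0: LHS = |0| = 0, RHS = 2·0 = 0; 0 < 0 — FAILS
It is satisfied by some integers in the range but not all.

Answer: Sometimes true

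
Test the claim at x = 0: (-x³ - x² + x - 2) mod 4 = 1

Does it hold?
x = 0: LHS = (-0³ - 0² + 0 - 2) mod 4 = (-2) mod 4 = 2; 2 = 1 — FAILS

The relation fails at x = 0, so x = 0 is a counterexample.

Answer: No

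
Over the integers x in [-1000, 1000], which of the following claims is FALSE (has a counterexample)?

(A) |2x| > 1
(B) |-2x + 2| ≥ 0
(A) x = 0: LHS = |2·0| = |0| = 0; 0 > 1 — FAILS

(B) An absolute value is never negative, so the left side is ≥ 0 for every x, while the right side is 0. Tightest case in [-1000, 1000] is x = 1:
x = 1: LHS = |-2·1 + 2| = |0| = 0; 0 ≥ 0 — holds
Hence LHS − RHS is never negative, i.e. LHS ≥ RHS throughout, so the relation holds for every integer in [-1000, 1000].

Only (A) has a counterexample.

Answer: A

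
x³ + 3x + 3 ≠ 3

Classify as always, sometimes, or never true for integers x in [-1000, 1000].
Holds at x = 1: LHS = 1³ + 3·1 + 3 = 7; 7 ≠ 3 — holds
Fails at x = 0: LHS = 0³ + 3·0 + 3 = 3; 3 ≠ 3 — FAILS
It is satisfied by some integers in the range but not all.

Answer: Sometimes true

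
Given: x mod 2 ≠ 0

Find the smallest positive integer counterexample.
Testing positive integers:
x = 1: LHS = 1 mod 2 = 1; 1 ≠ 0 — holds
x = 2: LHS = 2 mod 2 = 0; 0 ≠ 0 — FAILS  ← smallest positive counterexample

Answer: x = 2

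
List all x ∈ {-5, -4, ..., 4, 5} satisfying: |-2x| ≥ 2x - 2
Over all integers in [-5, 5], LHS − RHS is smallest at x = 0, where it equals 2:
x = 0: LHS = |-2·0| = |0| = 0, RHS = 2·0 - 2 = -2; 0 ≥ -2 — holds
At the ends of the range:
x = -5: LHS = |-2·(-5)| = |10| = 10, RHS = 2·(-5) - 2 = -12; 10 ≥ -12 — holds
x = 5: LHS = |-2·5| = |-10| = 10, RHS = 2·5 - 2 = 8; 10 ≥ 8 — holds
Hence LHS − RHS is never negative, i.e. LHS ≥ RHS throughout, so the relation holds for every integer in [-5, 5].

Answer: All integers in [-5, 5]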